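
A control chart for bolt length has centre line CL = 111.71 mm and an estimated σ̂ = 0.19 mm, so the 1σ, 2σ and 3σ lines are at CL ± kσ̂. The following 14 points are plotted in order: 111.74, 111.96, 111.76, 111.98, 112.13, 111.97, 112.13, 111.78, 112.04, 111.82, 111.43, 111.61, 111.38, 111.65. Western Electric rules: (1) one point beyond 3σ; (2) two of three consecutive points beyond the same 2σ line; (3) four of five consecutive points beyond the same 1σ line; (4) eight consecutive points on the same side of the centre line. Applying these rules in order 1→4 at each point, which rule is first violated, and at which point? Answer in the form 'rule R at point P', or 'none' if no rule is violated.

rule 3 at point 6

Zone of each point (C = within 1σ̂, B = 1σ̂–2σ̂, A = 2σ̂–3σ̂, * = beyond 3σ̂; sign = side of CL): 1:+C, 2:+B, 3:+C, 4:+B, 5:+A, 6:+B, 7:+A, 8:+C, 9:+B, 10:+C, 11:-B, 12:-C, 13:-B, 14:-C
Rule 3 (four of five consecutive points beyond the same 1σ limit) is satisfied at point 6.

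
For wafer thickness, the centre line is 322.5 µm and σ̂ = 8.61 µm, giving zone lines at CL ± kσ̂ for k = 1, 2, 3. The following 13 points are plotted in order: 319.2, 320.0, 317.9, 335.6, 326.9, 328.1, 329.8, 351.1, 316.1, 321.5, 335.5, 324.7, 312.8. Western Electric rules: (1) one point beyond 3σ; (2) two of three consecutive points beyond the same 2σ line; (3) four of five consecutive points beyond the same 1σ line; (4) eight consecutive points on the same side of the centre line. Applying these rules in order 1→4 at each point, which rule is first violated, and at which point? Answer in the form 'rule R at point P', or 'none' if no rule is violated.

Zone of each point (C = within 1σ̂, B = 1σ̂–2σ̂, A = 2σ̂–3σ̂, * = beyond 3σ̂; sign = side of CL): 1:-C, 2:-C, 3:-C, 4:+B, 5:+C, 6:+C, 7:+C, 8:+*, 9:-C, 10:-C, 11:+B, 12:+C, 13:-B
Rule 1 (one point beyond the 3σ limits) is satisfied at point 8.

rule 1 at point 8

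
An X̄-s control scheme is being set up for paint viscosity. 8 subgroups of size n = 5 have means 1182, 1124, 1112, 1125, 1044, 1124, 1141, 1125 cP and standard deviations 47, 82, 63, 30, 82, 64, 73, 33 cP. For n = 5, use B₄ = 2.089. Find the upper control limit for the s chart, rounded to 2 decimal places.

123.77

s̄ = (47 + 82 + 63 + 30 + 82 + 64 + 73 + 33) / 8 = 59.2500
UCL_s = B₄·s̄ = 2.089 × 59.2500 = 123.7733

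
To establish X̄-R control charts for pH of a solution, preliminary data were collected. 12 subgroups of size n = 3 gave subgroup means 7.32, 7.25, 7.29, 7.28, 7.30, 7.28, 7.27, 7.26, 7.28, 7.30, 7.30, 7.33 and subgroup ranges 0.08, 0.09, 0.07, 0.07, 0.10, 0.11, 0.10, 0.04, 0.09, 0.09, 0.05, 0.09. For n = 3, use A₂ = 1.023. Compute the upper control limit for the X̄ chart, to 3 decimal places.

7.372

X̄̄ = (7.32 + 7.25 + 7.29 + 7.28 + 7.30 + 7.28 + 7.27 + 7.26 + 7.28 + 7.30 + 7.30 + 7.33) / 12 = 87.4600 / 12 = 7.2883
R̄ = (0.08 + 0.09 + 0.07 + 0.07 + 0.10 + 0.11 + 0.10 + 0.04 + 0.09 + 0.09 + 0.05 + 0.09) / 12 = 0.9800 / 12 = 0.0817
UCL = X̄̄ + A₂·R̄ = 7.2883 + 1.023 × 0.0817 = 7.3719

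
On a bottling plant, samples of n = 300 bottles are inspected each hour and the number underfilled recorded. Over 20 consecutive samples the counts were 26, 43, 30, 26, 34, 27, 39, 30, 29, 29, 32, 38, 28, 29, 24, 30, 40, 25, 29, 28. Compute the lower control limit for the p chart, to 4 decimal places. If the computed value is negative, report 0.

p̄ = Σdᵢ / (k·n) = 616 / (20 × 300) = 0.10267
LCL = p̄ − 3·√(p̄(1−p̄)/n) = 0.10267 − 3 × 0.01752 = 0.05009

0.0501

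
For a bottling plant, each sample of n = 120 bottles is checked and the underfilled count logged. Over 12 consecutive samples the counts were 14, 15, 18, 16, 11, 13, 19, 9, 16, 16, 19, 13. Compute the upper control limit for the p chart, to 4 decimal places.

0.2147

p̄ = Σdᵢ / (k·n) = 179 / (12 × 120) = 0.12431
UCL = p̄ + 3·√(p̄(1−p̄)/n) = 0.12431 + 3 × √(0.12431×0.87569/120) = 0.12431 + 3 × 0.03012 = 0.21466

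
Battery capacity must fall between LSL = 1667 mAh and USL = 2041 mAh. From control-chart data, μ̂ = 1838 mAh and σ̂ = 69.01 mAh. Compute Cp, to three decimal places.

0.903

Cp = (USL − LSL) / (6σ̂) = (2041 − 1667) / (6 × 69.01) = 374.0000 / 414.0600 = 0.9033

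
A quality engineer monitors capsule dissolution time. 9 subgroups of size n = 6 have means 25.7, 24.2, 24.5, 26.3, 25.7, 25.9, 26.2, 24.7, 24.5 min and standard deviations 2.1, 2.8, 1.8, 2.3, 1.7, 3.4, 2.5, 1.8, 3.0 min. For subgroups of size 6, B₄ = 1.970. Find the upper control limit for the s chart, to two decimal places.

4.68

s̄ = (2.1 + 2.8 + 1.8 + 2.3 + 1.7 + 3.4 + 2.5 + 1.8 + 3.0) / 9 = 2.3778
UCL_s = B₄·s̄ = 1.970 × 2.3778 = 4.6842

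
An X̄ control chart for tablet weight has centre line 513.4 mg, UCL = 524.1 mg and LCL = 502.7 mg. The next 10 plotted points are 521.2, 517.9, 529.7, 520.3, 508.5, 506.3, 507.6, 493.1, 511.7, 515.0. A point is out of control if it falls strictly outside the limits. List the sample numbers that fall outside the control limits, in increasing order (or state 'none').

Compare each point to [502.7, 524.1]: sample 3 = 529.7 > UCL; sample 8 = 493.1 < LCL.

3, 8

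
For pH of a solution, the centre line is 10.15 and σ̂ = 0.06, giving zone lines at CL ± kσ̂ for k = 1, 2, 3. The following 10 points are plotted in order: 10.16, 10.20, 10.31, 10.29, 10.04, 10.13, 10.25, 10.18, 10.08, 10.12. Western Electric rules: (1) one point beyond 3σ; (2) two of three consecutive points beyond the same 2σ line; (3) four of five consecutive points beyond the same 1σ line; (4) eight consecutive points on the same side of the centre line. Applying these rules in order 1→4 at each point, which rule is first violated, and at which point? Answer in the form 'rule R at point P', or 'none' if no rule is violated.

Zone of each point (C = within 1σ̂, B = 1σ̂–2σ̂, A = 2σ̂–3σ̂, * = beyond 3σ̂; sign = side of CL): 1:+C, 2:+C, 3:+A, 4:+A, 5:-B, 6:-C, 7:+B, 8:+C, 9:-B, 10:-C
Rule 2 (two of three consecutive points beyond the same 2σ limit) is satisfied at point 4.

rule 2 at point 4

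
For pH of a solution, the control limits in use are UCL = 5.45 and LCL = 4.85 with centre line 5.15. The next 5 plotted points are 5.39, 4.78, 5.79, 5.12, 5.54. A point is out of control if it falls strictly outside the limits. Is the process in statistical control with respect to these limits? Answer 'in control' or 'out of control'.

out of control

Compare each point to [4.85, 5.45]: sample 2 = 4.78 < LCL; sample 3 = 5.79 > UCL; sample 5 = 5.54 > UCL.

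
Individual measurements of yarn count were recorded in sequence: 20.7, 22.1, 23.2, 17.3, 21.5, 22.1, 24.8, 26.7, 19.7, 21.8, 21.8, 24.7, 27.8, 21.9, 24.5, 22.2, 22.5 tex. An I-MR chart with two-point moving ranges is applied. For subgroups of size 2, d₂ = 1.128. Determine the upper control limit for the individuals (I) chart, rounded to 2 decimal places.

X̄ = (20.7 + 22.1 + 23.2 + 17.3 + 21.5 + 22.1 + 24.8 + 26.7 + 19.7 + 21.8 + 21.8 + 24.7 + 27.8 + 21.9 + 24.5 + 22.2 + 22.5) / 17 = 22.6647
Moving ranges: 1.4, 1.1, 5.9, 4.2, 0.6, 2.7, 1.9, 7.0, 2.1, 0.0, 2.9, 3.1, 5.9, 2.6, 2.3, 0.3; M̄R̄ = 44.0000 / 16 = 2.7500
UCL = X̄ + 3·M̄R̄/d₂ = 22.6647 + 3 × 2.7500 / 1.128 = 29.9785

29.98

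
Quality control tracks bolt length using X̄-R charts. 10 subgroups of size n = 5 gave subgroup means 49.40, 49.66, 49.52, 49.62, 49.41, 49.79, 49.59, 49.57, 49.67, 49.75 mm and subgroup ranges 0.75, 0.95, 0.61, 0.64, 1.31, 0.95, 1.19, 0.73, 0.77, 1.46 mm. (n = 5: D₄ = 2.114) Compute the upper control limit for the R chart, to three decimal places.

1.979

R̄ = (0.75 + 0.95 + 0.61 + 0.64 + 1.31 + 0.95 + 1.19 + 0.73 + 0.77 + 1.46) / 10 = 9.3600 / 10 = 0.9360
UCL_R = D₄·R̄ = 2.114 × 0.9360 = 1.9787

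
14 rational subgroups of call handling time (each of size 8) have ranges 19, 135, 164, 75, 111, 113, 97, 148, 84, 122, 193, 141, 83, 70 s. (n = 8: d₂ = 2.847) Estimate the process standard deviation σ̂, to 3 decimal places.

R̄ = (19 + 135 + 164 + 75 + 111 + 113 + 97 + 148 + 84 + 122 + 193 + 141 + 83 + 70) / 14 = 111.0714
σ̂ = R̄ / d₂ = 111.0714 / 2.847 = 39.0135

39.013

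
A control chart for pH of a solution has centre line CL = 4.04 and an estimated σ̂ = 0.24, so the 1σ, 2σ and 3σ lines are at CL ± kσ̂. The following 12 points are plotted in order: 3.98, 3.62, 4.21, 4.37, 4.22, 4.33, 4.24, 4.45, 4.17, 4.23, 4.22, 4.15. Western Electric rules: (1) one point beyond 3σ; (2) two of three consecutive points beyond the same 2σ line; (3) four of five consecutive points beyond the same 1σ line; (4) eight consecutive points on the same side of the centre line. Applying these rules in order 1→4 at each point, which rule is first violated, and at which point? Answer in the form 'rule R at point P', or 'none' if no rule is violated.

Zone of each point (C = within 1σ̂, B = 1σ̂–2σ̂, A = 2σ̂–3σ̂, * = beyond 3σ̂; sign = side of CL): 1:-C, 2:-B, 3:+C, 4:+B, 5:+C, 6:+B, 7:+C, 8:+B, 9:+C, 10:+C, 11:+C, 12:+C
Rule 4 (eight consecutive points on the same side of the centre line) is satisfied at point 10.

rule 4 at point 10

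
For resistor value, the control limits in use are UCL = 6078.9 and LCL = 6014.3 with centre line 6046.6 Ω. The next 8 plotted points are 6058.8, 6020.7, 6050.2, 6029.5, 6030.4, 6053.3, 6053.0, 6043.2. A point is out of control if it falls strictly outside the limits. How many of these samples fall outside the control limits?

All 8 points lie within [6014.3, 6078.9].

0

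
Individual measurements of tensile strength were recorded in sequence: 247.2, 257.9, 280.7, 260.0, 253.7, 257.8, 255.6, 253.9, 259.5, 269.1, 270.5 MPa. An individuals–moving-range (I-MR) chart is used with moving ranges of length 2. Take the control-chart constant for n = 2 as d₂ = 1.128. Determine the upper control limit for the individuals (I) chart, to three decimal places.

283.169

X̄ = (247.2 + 257.9 + 280.7 + 260.0 + 253.7 + 257.8 + 255.6 + 253.9 + 259.5 + 269.1 + 270.5) / 11 = 260.5364
Moving ranges: 10.7, 22.8, 20.7, 6.3, 4.1, 2.2, 1.7, 5.6, 9.6, 1.4; M̄R̄ = 85.1000 / 10 = 8.5100
UCL = X̄ + 3·M̄R̄/d₂ = 260.5364 + 3 × 8.5100 / 1.128 = 283.1693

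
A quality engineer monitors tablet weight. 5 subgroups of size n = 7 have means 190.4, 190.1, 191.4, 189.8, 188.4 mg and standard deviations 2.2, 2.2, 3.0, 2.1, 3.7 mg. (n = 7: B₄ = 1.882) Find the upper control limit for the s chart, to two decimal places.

s̄ = (2.2 + 2.2 + 3.0 + 2.1 + 3.7) / 5 = 2.6400
UCL_s = B₄·s̄ = 1.882 × 2.6400 = 4.9685

4.97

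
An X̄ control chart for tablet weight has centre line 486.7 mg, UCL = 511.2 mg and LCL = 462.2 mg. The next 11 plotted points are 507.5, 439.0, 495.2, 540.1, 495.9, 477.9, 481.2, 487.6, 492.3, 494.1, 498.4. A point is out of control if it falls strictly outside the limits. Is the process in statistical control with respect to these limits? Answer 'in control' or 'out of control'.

out of control

Compare each point to [462.2, 511.2]: sample 2 = 439.0 < LCL; sample 4 = 540.1 > UCL.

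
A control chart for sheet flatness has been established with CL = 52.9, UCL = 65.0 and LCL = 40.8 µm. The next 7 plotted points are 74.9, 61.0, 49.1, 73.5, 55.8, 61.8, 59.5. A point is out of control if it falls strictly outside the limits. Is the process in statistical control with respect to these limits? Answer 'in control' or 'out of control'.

out of control

Compare each point to [40.8, 65.0]: sample 1 = 74.9 > UCL; sample 4 = 73.5 > UCL.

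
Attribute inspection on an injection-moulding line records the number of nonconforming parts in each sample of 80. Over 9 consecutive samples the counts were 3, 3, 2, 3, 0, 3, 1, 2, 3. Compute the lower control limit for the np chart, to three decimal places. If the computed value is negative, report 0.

0.000

p̄ = Σdᵢ / (k·n) = 20 / (9 × 80) = 0.02778
LCL = np̄ − 3·√(np̄(1−p̄)) = 2.2222 − 3 × 1.4699 = -2.1874 → 0 (negative, so LCL = 0)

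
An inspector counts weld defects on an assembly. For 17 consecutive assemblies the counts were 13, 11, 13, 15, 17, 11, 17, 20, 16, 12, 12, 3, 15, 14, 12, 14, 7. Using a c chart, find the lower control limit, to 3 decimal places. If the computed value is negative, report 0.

c̄ = (13 + 11 + 13 + 15 + 17 + 11 + 17 + 20 + 16 + 12 + 12 + 3 + 15 + 14 + 12 + 14 + 7) / 17 = 222 / 17 = 13.0588
LCL = c̄ − 3√c̄ = 13.0588 − 3 × 3.6137 = 2.2177

2.218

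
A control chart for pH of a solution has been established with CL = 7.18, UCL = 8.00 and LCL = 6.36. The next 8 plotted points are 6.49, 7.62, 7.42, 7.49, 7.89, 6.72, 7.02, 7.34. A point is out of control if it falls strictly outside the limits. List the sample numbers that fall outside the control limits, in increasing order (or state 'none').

none

All 8 points lie within [6.36, 8.00].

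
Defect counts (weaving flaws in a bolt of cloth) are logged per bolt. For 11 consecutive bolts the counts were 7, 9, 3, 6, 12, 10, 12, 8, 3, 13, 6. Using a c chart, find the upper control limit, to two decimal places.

c̄ = (7 + 9 + 3 + 6 + 12 + 10 + 12 + 8 + 3 + 13 + 6) / 11 = 89 / 11 = 8.0909
UCL = c̄ + 3√c̄ = 8.0909 + 3 × √8.0909 = 8.0909 + 3 × 2.8445 = 16.6243

16.62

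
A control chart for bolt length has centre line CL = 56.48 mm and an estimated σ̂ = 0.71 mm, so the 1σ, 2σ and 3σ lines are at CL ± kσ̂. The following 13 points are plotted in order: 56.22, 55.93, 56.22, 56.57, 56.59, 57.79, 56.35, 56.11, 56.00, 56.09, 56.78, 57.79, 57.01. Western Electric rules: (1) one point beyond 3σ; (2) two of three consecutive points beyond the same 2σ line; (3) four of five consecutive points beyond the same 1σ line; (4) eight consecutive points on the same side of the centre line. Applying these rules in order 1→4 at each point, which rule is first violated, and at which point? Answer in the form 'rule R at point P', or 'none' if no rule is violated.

Zone of each point (C = within 1σ̂, B = 1σ̂–2σ̂, A = 2σ̂–3σ̂, * = beyond 3σ̂; sign = side of CL): 1:-C, 2:-C, 3:-C, 4:+C, 5:+C, 6:+B, 7:-C, 8:-C, 9:-C, 10:-C, 11:+C, 12:+B, 13:+C
No rule fires across all 13 points.

none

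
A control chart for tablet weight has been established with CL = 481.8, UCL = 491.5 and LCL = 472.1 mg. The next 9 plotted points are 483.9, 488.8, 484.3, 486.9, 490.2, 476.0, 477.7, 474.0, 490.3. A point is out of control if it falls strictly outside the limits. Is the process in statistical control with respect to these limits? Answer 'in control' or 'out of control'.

in control

All 9 points lie within [472.1, 491.5].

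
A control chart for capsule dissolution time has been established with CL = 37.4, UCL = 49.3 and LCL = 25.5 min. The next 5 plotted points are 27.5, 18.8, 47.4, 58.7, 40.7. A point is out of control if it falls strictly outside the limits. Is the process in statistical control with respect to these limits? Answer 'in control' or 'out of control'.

Compare each point to [25.5, 49.3]: sample 2 = 18.8 < LCL; sample 4 = 58.7 > UCL.

out of control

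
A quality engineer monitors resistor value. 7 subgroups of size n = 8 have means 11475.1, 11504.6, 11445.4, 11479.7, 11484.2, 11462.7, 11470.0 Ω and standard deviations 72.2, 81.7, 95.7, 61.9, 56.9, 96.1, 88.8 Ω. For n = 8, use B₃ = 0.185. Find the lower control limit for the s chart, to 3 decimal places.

14.623

s̄ = (72.2 + 81.7 + 95.7 + 61.9 + 56.9 + 96.1 + 88.8) / 7 = 79.0429
LCL_s = B₃·s̄ = 0.185 × 79.0429 = 14.6229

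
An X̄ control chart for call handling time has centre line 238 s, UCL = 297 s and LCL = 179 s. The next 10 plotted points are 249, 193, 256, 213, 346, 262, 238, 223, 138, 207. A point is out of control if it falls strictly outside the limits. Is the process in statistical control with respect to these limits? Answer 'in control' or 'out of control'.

Compare each point to [179, 297]: sample 5 = 346 > UCL; sample 9 = 138 < LCL.

out of control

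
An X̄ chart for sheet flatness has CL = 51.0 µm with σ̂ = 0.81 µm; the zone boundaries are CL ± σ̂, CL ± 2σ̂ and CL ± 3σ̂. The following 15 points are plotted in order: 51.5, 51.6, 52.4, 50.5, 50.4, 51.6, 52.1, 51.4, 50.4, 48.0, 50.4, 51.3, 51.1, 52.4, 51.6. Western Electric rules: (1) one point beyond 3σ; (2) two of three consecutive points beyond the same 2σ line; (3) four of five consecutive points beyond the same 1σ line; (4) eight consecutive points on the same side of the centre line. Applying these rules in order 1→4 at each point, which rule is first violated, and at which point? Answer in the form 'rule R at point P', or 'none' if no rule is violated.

Zone of each point (C = within 1σ̂, B = 1σ̂–2σ̂, A = 2σ̂–3σ̂, * = beyond 3σ̂; sign = side of CL): 1:+C, 2:+C, 3:+B, 4:-C, 5:-C, 6:+C, 7:+B, 8:+C, 9:-C, 10:-*, 11:-C, 12:+C, 13:+C, 14:+B, 15:+C
Rule 1 (one point beyond the 3σ limits) is satisfied at point 10.

rule 1 at point 10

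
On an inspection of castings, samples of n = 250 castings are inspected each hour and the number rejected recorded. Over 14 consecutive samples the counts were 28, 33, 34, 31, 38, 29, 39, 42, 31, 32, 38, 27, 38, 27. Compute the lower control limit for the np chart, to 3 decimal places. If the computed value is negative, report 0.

17.228

p̄ = Σdᵢ / (k·n) = 467 / (14 × 250) = 0.13343
LCL = np̄ − 3·√(np̄(1−p̄)) = 33.3571 − 3 × 5.3765 = 17.2278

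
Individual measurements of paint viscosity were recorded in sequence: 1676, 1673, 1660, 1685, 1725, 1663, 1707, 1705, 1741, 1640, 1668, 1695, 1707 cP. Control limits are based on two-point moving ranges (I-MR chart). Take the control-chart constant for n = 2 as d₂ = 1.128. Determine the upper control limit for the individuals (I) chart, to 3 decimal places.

X̄ = (1676 + 1673 + 1660 + 1685 + 1725 + 1663 + 1707 + 1705 + 1741 + 1640 + 1668 + 1695 + 1707) / 13 = 1688.0769
Moving ranges: 3, 13, 25, 40, 62, 44, 2, 36, 101, 28, 27, 12; M̄R̄ = 393.0000 / 12 = 32.7500
UCL = X̄ + 3·M̄R̄/d₂ = 1688.0769 + 3 × 32.7500 / 1.128 = 1775.1780

1775.178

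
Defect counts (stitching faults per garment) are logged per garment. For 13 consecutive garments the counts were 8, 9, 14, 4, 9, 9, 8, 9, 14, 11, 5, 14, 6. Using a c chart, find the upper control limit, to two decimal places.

c̄ = (8 + 9 + 14 + 4 + 9 + 9 + 8 + 9 + 14 + 11 + 5 + 14 + 6) / 13 = 120 / 13 = 9.2308
UCL = c̄ + 3√c̄ = 9.2308 + 3 × √9.2308 = 9.2308 + 3 × 3.0382 = 18.3454

18.35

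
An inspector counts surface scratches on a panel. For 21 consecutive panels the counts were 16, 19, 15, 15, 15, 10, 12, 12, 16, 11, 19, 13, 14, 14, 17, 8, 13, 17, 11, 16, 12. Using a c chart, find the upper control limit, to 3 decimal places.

25.292

c̄ = (16 + 19 + 15 + 15 + 15 + 10 + 12 + 12 + 16 + 11 + 19 + 13 + 14 + 14 + 17 + 8 + 13 + 17 + 11 + 16 + 12) / 21 = 295 / 21 = 14.0476
UCL = c̄ + 3√c̄ = 14.0476 + 3 × √14.0476 = 14.0476 + 3 × 3.7480 = 25.2917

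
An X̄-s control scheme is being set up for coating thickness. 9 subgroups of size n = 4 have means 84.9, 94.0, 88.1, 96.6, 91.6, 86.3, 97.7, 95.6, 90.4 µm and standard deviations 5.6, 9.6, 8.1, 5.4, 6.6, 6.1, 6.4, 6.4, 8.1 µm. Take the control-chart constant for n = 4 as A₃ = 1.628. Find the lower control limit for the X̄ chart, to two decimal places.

80.42

X̄̄ = (84.9 + 94.0 + 88.1 + 96.6 + 91.6 + 86.3 + 97.7 + 95.6 + 90.4) / 9 = 91.6889
s̄ = (5.6 + 9.6 + 8.1 + 5.4 + 6.6 + 6.1 + 6.4 + 6.4 + 8.1) / 9 = 6.9222
LCL = X̄̄ − A₃·s̄ = 91.6889 − 1.628 × 6.9222 = 80.4195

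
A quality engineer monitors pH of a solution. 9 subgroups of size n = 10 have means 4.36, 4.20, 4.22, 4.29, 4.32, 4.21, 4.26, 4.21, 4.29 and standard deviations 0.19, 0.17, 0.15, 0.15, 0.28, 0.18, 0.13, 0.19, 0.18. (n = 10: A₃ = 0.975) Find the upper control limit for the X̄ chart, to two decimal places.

4.44

X̄̄ = (4.36 + 4.20 + 4.22 + 4.29 + 4.32 + 4.21 + 4.26 + 4.21 + 4.29) / 9 = 4.2622
s̄ = (0.19 + 0.17 + 0.15 + 0.15 + 0.28 + 0.18 + 0.13 + 0.19 + 0.18) / 9 = 0.1800
UCL = X̄̄ + A₃·s̄ = 4.2622 + 0.975 × 0.1800 = 4.4377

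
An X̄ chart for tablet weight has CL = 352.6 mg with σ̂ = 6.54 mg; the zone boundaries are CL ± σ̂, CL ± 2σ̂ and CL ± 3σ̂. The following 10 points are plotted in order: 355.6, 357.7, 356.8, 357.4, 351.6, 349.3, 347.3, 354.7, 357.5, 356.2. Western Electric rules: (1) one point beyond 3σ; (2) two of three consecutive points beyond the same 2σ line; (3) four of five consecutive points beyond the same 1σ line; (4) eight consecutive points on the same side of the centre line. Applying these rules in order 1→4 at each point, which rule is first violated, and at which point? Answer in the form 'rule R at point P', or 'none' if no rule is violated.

Zone of each point (C = within 1σ̂, B = 1σ̂–2σ̂, A = 2σ̂–3σ̂, * = beyond 3σ̂; sign = side of CL): 1:+C, 2:+C, 3:+C, 4:+C, 5:-C, 6:-C, 7:-C, 8:+C, 9:+C, 10:+C
No rule fires across all 10 points.

none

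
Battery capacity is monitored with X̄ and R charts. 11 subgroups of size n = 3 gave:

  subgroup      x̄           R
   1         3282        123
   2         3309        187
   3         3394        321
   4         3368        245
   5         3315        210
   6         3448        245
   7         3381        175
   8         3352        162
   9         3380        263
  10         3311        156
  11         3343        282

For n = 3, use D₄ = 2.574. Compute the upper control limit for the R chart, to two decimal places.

R̄ = (123 + 187 + 321 + 245 + 210 + 245 + 175 + 162 + 263 + 156 + 282) / 11 = 2369.0000 / 11 = 215.3636
UCL_R = D₄·R̄ = 2.574 × 215.3636 = 554.3460

554.35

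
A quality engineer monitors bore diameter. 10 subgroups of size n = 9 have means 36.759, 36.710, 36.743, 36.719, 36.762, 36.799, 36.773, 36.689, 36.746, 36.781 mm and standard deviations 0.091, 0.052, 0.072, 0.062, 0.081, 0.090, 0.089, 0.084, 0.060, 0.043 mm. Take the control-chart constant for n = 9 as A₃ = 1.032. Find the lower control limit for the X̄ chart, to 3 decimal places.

X̄̄ = (36.759 + 36.710 + 36.743 + 36.719 + 36.762 + 36.799 + 36.773 + 36.689 + 36.746 + 36.781) / 10 = 36.7481
s̄ = (0.091 + 0.052 + 0.072 + 0.062 + 0.081 + 0.090 + 0.089 + 0.084 + 0.060 + 0.043) / 10 = 0.0724
LCL = X̄̄ − A₃·s̄ = 36.7481 − 1.032 × 0.0724 = 36.6734

36.673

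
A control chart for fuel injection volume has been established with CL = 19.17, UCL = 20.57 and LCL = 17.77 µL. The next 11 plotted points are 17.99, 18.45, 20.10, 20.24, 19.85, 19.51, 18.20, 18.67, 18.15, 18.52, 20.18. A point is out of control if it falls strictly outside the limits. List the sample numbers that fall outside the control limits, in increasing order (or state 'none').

none

All 11 points lie within [17.77, 20.57].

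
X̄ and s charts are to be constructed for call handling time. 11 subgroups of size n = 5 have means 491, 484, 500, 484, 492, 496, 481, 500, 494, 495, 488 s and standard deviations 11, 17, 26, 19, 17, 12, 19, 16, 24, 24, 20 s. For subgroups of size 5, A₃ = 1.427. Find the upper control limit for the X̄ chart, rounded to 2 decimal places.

X̄̄ = (491 + 484 + 500 + 484 + 492 + 496 + 481 + 500 + 494 + 495 + 488) / 11 = 491.3636
s̄ = (11 + 17 + 26 + 19 + 17 + 12 + 19 + 16 + 24 + 24 + 20) / 11 = 18.6364
UCL = X̄̄ + A₃·s̄ = 491.3636 + 1.427 × 18.6364 = 517.9577

517.96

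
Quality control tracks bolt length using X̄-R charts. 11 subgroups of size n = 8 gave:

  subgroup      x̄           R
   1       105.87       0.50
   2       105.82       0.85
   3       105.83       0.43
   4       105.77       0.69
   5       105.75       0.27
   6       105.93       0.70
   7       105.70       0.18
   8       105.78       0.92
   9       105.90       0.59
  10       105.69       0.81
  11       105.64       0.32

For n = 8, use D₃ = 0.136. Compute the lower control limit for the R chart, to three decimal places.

0.077

R̄ = (0.50 + 0.85 + 0.43 + 0.69 + 0.27 + 0.70 + 0.18 + 0.92 + 0.59 + 0.81 + 0.32) / 11 = 6.2600 / 11 = 0.5691
LCL_R = D₃·R̄ = 0.136 × 0.5691 = 0.0774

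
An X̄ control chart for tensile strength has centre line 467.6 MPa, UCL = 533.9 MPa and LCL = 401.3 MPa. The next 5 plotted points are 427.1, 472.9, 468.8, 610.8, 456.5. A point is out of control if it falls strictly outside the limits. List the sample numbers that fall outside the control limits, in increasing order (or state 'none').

4

Compare each point to [401.3, 533.9]: sample 4 = 610.8 > UCL.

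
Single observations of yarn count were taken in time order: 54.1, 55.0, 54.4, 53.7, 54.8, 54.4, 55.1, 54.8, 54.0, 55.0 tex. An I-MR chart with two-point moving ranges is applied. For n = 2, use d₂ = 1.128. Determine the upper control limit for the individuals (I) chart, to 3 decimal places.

56.451

X̄ = (54.1 + 55.0 + 54.4 + 53.7 + 54.8 + 54.4 + 55.1 + 54.8 + 54.0 + 55.0) / 10 = 54.5300
Moving ranges: 0.9, 0.6, 0.7, 1.1, 0.4, 0.7, 0.3, 0.8, 1.0; M̄R̄ = 6.5000 / 9 = 0.7222
UCL = X̄ + 3·M̄R̄/d₂ = 54.5300 + 3 × 0.7222 / 1.128 = 56.4508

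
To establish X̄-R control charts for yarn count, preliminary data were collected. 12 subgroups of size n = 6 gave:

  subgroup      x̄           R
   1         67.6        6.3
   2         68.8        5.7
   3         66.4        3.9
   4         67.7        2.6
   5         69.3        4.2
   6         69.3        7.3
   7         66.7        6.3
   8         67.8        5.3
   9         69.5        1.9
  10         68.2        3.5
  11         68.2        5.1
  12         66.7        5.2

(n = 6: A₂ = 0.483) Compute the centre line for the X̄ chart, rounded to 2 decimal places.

68.02

X̄̄ = (67.6 + 68.8 + 66.4 + 67.7 + 69.3 + 69.3 + 66.7 + 67.8 + 69.5 + 68.2 + 68.2 + 66.7) / 12 = 816.2000 / 12 = 68.0167
CL = X̄̄ = 68.0167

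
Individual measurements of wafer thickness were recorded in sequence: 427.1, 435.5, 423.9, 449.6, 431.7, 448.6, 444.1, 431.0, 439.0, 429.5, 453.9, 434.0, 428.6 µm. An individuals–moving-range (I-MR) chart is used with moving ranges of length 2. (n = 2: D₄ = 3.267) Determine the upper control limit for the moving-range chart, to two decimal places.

Moving ranges: 8.4, 11.6, 25.7, 17.9, 16.9, 4.5, 13.1, 8.0, 9.5, 24.4, 19.9, 5.4; M̄R̄ = 165.3000 / 12 = 13.7750
UCL_MR = D₄·M̄R̄ = 3.267 × 13.7750 = 45.0029

45.00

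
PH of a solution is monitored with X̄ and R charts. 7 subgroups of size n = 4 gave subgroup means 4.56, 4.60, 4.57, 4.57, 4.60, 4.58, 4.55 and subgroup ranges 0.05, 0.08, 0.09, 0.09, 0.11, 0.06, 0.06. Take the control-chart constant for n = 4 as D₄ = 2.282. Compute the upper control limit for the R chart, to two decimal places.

R̄ = (0.05 + 0.08 + 0.09 + 0.09 + 0.11 + 0.06 + 0.06) / 7 = 0.5400 / 7 = 0.0771
UCL_R = D₄·R̄ = 2.282 × 0.0771 = 0.1760

0.18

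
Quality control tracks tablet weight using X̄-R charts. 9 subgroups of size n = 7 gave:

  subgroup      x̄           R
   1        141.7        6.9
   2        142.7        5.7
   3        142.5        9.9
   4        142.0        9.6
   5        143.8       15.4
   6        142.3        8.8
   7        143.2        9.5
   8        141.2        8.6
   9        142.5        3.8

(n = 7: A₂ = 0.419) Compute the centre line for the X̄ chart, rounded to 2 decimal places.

142.43

X̄̄ = (141.7 + 142.7 + 142.5 + 142.0 + 143.8 + 142.3 + 143.2 + 141.2 + 142.5) / 9 = 1281.9000 / 9 = 142.4333
CL = X̄̄ = 142.4333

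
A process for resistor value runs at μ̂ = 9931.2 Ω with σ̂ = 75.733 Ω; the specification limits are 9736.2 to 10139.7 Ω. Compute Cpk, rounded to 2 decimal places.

Cpu = (USL − μ̂) / (3σ̂) = (10139.7 − 9931.2) / (3 × 75.733) = 0.9177; Cpl = (μ̂ − LSL) / (3σ̂) = (9931.2 − 9736.2) / (3 × 75.733) = 0.8583; Cpk = min(Cpu, Cpl) = 0.8583

0.86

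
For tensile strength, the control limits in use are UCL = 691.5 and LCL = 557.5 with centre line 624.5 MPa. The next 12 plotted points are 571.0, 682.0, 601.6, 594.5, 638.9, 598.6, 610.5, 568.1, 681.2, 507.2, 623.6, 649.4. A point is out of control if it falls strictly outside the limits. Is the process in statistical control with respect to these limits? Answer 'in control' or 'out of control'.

Compare each point to [557.5, 691.5]: sample 10 = 507.2 < LCL.

out of control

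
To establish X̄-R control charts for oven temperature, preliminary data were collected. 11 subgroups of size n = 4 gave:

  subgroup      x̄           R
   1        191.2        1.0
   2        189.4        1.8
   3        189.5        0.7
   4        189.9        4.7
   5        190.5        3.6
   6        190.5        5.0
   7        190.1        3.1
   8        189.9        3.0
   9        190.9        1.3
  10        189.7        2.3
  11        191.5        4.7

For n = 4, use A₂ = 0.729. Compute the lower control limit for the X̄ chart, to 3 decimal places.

X̄̄ = (191.2 + 189.4 + 189.5 + 189.9 + 190.5 + 190.5 + 190.1 + 189.9 + 190.9 + 189.7 + 191.5) / 11 = 2093.1000 / 11 = 190.2818
R̄ = (1.0 + 1.8 + 0.7 + 4.7 + 3.6 + 5.0 + 3.1 + 3.0 + 1.3 + 2.3 + 4.7) / 11 = 31.2000 / 11 = 2.8364
LCL = X̄̄ − A₂·R̄ = 190.2818 − 0.729 × 2.8364 = 188.2141

188.214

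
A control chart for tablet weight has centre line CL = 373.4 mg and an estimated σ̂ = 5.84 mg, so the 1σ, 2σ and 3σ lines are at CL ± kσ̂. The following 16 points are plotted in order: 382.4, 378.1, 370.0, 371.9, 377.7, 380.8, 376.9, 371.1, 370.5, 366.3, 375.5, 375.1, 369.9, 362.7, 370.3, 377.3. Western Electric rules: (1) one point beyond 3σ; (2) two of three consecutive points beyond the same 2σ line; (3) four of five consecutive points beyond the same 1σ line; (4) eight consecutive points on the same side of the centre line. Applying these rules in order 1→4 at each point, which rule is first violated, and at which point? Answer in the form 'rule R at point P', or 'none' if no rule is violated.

Zone of each point (C = within 1σ̂, B = 1σ̂–2σ̂, A = 2σ̂–3σ̂, * = beyond 3σ̂; sign = side of CL): 1:+B, 2:+C, 3:-C, 4:-C, 5:+C, 6:+B, 7:+C, 8:-C, 9:-C, 10:-B, 11:+C, 12:+C, 13:-C, 14:-B, 15:-C, 16:+C
No rule fires across all 16 points.

none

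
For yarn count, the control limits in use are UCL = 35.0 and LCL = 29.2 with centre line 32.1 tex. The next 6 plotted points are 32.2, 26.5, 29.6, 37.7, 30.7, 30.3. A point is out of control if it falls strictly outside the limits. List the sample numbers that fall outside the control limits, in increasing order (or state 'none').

Compare each point to [29.2, 35.0]: sample 2 = 26.5 < LCL; sample 4 = 37.7 > UCL.

2, 4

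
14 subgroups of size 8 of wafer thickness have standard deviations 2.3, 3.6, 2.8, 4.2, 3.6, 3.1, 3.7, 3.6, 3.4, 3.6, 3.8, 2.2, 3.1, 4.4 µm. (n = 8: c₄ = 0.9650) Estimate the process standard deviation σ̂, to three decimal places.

s̄ = (2.3 + 3.6 + 2.8 + 4.2 + 3.6 + 3.1 + 3.7 + 3.6 + 3.4 + 3.6 + 3.8 + 2.2 + 3.1 + 4.4) / 14 = 3.3857
σ̂ = s̄ / c₄ = 3.3857 / 0.9650 = 3.5085

3.509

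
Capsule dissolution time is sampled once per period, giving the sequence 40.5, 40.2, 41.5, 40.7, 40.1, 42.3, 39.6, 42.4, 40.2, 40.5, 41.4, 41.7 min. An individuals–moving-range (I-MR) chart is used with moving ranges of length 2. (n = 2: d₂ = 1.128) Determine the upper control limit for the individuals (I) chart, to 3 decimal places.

44.407

X̄ = (40.5 + 40.2 + 41.5 + 40.7 + 40.1 + 42.3 + 39.6 + 42.4 + 40.2 + 40.5 + 41.4 + 41.7) / 12 = 40.9250
Moving ranges: 0.3, 1.3, 0.8, 0.6, 2.2, 2.7, 2.8, 2.2, 0.3, 0.9, 0.3; M̄R̄ = 14.4000 / 11 = 1.3091
UCL = X̄ + 3·M̄R̄/d₂ = 40.9250 + 3 × 1.3091 / 1.128 = 44.4066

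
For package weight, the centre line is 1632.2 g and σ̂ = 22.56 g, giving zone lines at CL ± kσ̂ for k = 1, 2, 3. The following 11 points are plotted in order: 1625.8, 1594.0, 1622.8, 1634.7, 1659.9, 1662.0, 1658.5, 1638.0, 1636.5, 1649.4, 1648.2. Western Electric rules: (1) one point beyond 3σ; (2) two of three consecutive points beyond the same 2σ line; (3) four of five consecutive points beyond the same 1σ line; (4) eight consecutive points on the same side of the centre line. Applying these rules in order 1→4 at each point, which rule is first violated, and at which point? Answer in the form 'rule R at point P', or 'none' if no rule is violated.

rule 4 at point 11

Zone of each point (C = within 1σ̂, B = 1σ̂–2σ̂, A = 2σ̂–3σ̂, * = beyond 3σ̂; sign = side of CL): 1:-C, 2:-B, 3:-C, 4:+C, 5:+B, 6:+B, 7:+B, 8:+C, 9:+C, 10:+C, 11:+C
Rule 4 (eight consecutive points on the same side of the centre line) is satisfied at point 11.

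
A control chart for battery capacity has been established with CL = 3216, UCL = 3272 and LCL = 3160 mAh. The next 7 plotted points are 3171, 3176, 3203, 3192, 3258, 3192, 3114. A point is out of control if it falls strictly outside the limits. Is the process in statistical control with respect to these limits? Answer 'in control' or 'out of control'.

out of control

Compare each point to [3160, 3272]: sample 7 = 3114 < LCL.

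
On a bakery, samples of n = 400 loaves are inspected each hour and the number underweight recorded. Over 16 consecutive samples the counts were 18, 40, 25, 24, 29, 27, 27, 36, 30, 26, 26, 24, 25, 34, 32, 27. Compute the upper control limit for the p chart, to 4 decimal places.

0.1087

p̄ = Σdᵢ / (k·n) = 450 / (16 × 400) = 0.07031
UCL = p̄ + 3·√(p̄(1−p̄)/n) = 0.07031 + 3 × √(0.07031×0.92969/400) = 0.07031 + 3 × 0.01278 = 0.10866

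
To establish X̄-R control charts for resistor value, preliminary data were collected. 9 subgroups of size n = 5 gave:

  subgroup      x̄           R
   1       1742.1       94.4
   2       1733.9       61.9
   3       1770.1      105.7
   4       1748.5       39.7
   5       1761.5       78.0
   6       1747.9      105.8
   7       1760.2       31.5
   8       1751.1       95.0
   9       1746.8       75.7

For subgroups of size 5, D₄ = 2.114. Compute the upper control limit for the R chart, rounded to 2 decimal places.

R̄ = (94.4 + 61.9 + 105.7 + 39.7 + 78.0 + 105.8 + 31.5 + 95.0 + 75.7) / 9 = 687.7000 / 9 = 76.4111
UCL_R = D₄·R̄ = 2.114 × 76.4111 = 161.5331

161.53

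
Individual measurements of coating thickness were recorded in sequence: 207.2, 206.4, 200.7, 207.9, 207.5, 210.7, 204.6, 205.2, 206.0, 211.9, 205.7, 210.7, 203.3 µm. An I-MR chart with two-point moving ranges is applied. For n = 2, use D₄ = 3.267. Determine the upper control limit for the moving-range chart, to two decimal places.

Moving ranges: 0.8, 5.7, 7.2, 0.4, 3.2, 6.1, 0.6, 0.8, 5.9, 6.2, 5.0, 7.4; M̄R̄ = 49.3000 / 12 = 4.1083
UCL_MR = D₄·M̄R̄ = 3.267 × 4.1083 = 13.4219

13.42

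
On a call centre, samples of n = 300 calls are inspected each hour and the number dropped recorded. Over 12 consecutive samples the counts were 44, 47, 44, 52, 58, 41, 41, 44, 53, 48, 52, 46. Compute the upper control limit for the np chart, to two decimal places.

66.47

p̄ = Σdᵢ / (k·n) = 570 / (12 × 300) = 0.15833
UCL = np̄ + 3·√(np̄(1−p̄)) = 47.5000 + 3 × √(47.5000×0.84167) = 47.5000 + 3 × 6.3229 = 66.4687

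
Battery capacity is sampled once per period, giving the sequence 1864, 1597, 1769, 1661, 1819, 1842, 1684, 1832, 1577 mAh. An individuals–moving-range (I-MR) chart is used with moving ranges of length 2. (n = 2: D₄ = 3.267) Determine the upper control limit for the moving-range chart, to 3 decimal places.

Moving ranges: 267, 172, 108, 158, 23, 158, 148, 255; M̄R̄ = 1289.0000 / 8 = 161.1250
UCL_MR = D₄·M̄R̄ = 3.267 × 161.1250 = 526.3954

526.395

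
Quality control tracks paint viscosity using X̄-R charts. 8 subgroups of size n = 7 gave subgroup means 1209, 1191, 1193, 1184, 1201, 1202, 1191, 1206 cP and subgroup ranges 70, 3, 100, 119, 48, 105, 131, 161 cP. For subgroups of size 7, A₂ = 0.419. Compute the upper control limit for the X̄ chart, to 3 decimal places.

1235.725

X̄̄ = (1209 + 1191 + 1193 + 1184 + 1201 + 1202 + 1191 + 1206) / 8 = 9577.0000 / 8 = 1197.1250
R̄ = (70 + 3 + 100 + 119 + 48 + 105 + 131 + 161) / 8 = 737.0000 / 8 = 92.1250
UCL = X̄̄ + A₂·R̄ = 1197.1250 + 0.419 × 92.1250 = 1235.7254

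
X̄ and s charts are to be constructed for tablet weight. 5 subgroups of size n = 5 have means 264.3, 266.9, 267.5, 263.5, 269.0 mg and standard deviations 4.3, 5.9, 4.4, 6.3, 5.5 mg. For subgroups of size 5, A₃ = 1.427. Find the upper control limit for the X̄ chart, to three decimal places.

X̄̄ = (264.3 + 266.9 + 267.5 + 263.5 + 269.0) / 5 = 266.2400
s̄ = (4.3 + 5.9 + 4.4 + 6.3 + 5.5) / 5 = 5.2800
UCL = X̄̄ + A₃·s̄ = 266.2400 + 1.427 × 5.2800 = 273.7746

273.775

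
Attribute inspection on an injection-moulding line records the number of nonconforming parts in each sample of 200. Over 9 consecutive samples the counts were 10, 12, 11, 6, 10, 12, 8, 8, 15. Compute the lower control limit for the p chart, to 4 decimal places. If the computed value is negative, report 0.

0.0044

p̄ = Σdᵢ / (k·n) = 92 / (9 × 200) = 0.05111
LCL = p̄ − 3·√(p̄(1−p̄)/n) = 0.05111 − 3 × 0.01557 = 0.00439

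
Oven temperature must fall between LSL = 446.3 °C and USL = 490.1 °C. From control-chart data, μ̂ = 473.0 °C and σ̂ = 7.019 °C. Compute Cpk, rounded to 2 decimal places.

Cpu = (USL − μ̂) / (3σ̂) = (490.1 − 473.0) / (3 × 7.019) = 0.8121; Cpl = (μ̂ − LSL) / (3σ̂) = (473.0 − 446.3) / (3 × 7.019) = 1.2680; Cpk = min(Cpu, Cpl) = 0.8121

0.81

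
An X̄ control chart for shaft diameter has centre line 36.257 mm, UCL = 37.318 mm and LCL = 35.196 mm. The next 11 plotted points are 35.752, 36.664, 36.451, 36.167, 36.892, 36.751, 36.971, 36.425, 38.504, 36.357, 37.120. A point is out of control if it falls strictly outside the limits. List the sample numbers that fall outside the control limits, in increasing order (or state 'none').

Compare each point to [35.196, 37.318]: sample 9 = 38.504 > UCL.

9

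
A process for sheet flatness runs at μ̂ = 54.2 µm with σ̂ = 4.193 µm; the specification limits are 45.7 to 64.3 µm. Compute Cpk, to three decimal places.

Cpu = (USL − μ̂) / (3σ̂) = (64.3 − 54.2) / (3 × 4.193) = 0.8029; Cpl = (μ̂ − LSL) / (3σ̂) = (54.2 − 45.7) / (3 × 4.193) = 0.6757; Cpk = min(Cpu, Cpl) = 0.6757

0.676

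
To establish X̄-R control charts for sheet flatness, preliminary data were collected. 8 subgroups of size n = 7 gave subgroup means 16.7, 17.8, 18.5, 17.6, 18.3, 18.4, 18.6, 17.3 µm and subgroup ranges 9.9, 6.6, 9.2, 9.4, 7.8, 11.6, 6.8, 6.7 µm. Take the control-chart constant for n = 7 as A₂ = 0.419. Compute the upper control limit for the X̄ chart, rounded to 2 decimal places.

X̄̄ = (16.7 + 17.8 + 18.5 + 17.6 + 18.3 + 18.4 + 18.6 + 17.3) / 8 = 143.2000 / 8 = 17.9000
R̄ = (9.9 + 6.6 + 9.2 + 9.4 + 7.8 + 11.6 + 6.8 + 6.7) / 8 = 68.0000 / 8 = 8.5000
UCL = X̄̄ + A₂·R̄ = 17.9000 + 0.419 × 8.5000 = 21.4615

21.46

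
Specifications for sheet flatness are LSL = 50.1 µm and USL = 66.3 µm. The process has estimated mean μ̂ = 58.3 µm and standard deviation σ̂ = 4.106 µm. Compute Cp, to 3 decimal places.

0.658

Cp = (USL − LSL) / (6σ̂) = (66.3 − 50.1) / (6 × 4.106) = 16.2000 / 24.6360 = 0.6576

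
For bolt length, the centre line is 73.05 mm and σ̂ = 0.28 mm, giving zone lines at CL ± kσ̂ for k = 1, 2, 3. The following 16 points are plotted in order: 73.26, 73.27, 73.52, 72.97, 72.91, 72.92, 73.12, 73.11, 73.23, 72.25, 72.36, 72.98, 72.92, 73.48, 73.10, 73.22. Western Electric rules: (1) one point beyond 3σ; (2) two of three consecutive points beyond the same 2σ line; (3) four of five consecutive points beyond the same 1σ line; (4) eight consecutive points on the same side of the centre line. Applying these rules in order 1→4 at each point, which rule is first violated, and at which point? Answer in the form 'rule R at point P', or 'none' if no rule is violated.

rule 2 at point 11

Zone of each point (C = within 1σ̂, B = 1σ̂–2σ̂, A = 2σ̂–3σ̂, * = beyond 3σ̂; sign = side of CL): 1:+C, 2:+C, 3:+B, 4:-C, 5:-C, 6:-C, 7:+C, 8:+C, 9:+C, 10:-A, 11:-A, 12:-C, 13:-C, 14:+B, 15:+C, 16:+C
Rule 2 (two of three consecutive points beyond the same 2σ limit) is satisfied at point 11.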